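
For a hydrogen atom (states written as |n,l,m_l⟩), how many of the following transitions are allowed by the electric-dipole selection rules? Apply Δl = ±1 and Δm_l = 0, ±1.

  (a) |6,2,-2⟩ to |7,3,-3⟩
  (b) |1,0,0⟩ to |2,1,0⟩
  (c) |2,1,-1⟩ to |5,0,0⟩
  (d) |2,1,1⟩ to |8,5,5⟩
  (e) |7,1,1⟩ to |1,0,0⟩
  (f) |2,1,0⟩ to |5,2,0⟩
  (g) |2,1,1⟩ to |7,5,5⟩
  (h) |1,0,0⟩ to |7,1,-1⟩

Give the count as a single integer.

(a) allowed
(b) allowed
(c) allowed
(d) forbidden — Δl = +4 (E1 requires Δl = ±1); Δm_l = +4 (E1 requires Δm_l = 0, ±1)
(e) allowed
(f) allowed
(g) forbidden — Δl = +4 (E1 requires Δl = ±1); Δm_l = +4 (E1 requires Δm_l = 0, ±1)
(h) allowed
Total allowed: 6 of 8.

6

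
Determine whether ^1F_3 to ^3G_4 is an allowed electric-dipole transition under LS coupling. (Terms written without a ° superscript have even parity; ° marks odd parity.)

Reading off the term symbols: S 0→1, L 3→4, J 3→4, parity even→even.
Parity must change: even → even — ✗.
ΔS = 0: S: 0 → 1 — ✗.
ΔL = 0, ±1 (not L=0↔0): L: 3 → 4, ΔL = +1 — ✓.
ΔJ = 0, ±1 (not J=0↔0): J: 3 → 4, ΔJ = +1 — ✓.
Rule(s) violated: parity, ΔS.

forbidden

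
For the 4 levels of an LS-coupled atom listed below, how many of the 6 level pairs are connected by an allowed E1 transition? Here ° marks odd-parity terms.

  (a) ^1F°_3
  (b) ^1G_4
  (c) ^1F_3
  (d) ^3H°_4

(a)–(b): allowed.
(a)–(c): allowed.
(a)–(d): forbidden (parity, ΔS, ΔL).
(b)–(c): forbidden (parity).
(b)–(d): forbidden (ΔS).
(c)–(d): forbidden (ΔS, ΔL).
Allowed pairs: 2 of 6.

2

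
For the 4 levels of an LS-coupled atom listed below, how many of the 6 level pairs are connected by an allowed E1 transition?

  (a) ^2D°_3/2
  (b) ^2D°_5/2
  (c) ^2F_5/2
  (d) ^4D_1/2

2

(a)–(b): forbidden (parity).
(a)–(c): allowed.
(a)–(d): forbidden (ΔS).
(b)–(c): allowed.
(b)–(d): forbidden (ΔS, ΔJ).
(c)–(d): forbidden (parity, ΔS, ΔJ).
Allowed pairs: 2 of 6.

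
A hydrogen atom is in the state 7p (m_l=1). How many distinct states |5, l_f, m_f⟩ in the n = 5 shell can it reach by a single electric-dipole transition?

E1 requires Δl = ±1, so l_f ∈ {0, 2}; with 0 ≤ l_f ≤ n_f−1 = 4, the allowed l_f values are {0, 2}.
For l_f = 0: m_f ∈ {m_i−1, m_i, m_i+1} ∩ [−0, 0] = {0} → 1 state.
For l_f = 2: m_f ∈ {m_i−1, m_i, m_i+1} ∩ [−2, 2] = {0, 1, 2} → 3 states.
Total: 4.

4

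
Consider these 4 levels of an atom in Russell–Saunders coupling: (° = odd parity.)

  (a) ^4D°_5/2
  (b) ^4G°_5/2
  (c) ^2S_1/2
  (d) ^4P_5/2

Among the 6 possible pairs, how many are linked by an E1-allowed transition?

(a)–(b): forbidden (parity, ΔL).
(a)–(c): forbidden (ΔS, ΔL, ΔJ).
(a)–(d): allowed.
(b)–(c): forbidden (ΔS, ΔL, ΔJ).
(b)–(d): forbidden (ΔL).
(c)–(d): forbidden (parity, ΔS, ΔJ).
Allowed pairs: 1 of 6.

1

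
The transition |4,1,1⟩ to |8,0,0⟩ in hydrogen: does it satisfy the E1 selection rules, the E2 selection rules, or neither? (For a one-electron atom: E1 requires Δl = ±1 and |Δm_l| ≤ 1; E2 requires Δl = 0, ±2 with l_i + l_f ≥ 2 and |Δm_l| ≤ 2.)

E1

Δl = 0 − 1 = -1; l_i + l_f = 1.
Δm_l = -1.
E1 (Δl = ±1, |Δm_l| ≤ 1): satisfied.
E2 (Δl = 0,±2, l_i+l_f ≥ 2, |Δm_l| ≤ 2): not satisfied.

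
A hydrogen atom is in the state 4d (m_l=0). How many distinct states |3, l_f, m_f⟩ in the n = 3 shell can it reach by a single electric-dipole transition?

3

E1 requires Δl = ±1, so l_f ∈ {1, 3}; with 0 ≤ l_f ≤ n_f−1 = 2, the allowed l_f values are {1}.
For l_f = 1: m_f ∈ {m_i−1, m_i, m_i+1} ∩ [−1, 1] = {-1, 0, 1} → 3 states.
Total: 3.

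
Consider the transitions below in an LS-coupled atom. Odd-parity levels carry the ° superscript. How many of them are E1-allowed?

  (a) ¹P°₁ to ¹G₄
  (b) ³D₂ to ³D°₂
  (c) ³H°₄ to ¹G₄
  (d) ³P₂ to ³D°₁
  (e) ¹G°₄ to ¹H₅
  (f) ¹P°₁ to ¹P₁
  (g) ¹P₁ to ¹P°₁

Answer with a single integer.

(a) forbidden (ΔL, ΔJ fail)
(b) allowed
(c) forbidden (ΔS fails)
(d) allowed
(e) allowed
(f) allowed
(g) allowed
Total allowed: 5 of 7.

5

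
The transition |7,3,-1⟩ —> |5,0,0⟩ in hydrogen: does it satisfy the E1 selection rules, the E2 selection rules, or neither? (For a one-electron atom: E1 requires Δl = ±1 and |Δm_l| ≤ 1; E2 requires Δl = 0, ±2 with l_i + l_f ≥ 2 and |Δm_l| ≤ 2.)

neither

Δl = 0 − 3 = -3; l_i + l_f = 3.
Δm_l = +1.
E1 (Δl = ±1, |Δm_l| ≤ 1): not satisfied.
E2 (Δl = 0,±2, l_i+l_f ≥ 2, |Δm_l| ≤ 2): not satisfied.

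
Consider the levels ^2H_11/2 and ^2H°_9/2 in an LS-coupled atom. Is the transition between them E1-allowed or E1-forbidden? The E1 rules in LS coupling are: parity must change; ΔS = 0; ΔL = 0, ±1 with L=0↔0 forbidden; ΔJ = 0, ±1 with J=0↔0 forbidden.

allowed

Reading off the term symbols: S 1/2→1/2, L 5→5, J 11/2→9/2, parity even→odd.
Parity must change: even → odd — satisfied.
ΔS = 0: S: 1/2 → 1/2 — satisfied.
ΔL = 0, ±1 (not L=0↔0): L: 5 → 5, ΔL = +0 — satisfied.
ΔJ = 0, ±1 (not J=0↔0): J: 11/2 → 9/2, ΔJ = -1 — satisfied.
All four E1 rules are satisfied.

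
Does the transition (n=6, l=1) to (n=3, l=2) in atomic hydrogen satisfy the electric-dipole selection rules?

allowed

l: 1 → 2 (Δl = +1). Δl = ±1 satisfied.
All E1 selection rules are satisfied.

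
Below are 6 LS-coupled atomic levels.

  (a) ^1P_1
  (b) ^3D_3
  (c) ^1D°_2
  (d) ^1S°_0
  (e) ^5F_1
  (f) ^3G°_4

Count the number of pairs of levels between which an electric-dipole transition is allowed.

2

(a)–(b): forbidden (parity, ΔS, ΔJ).
(a)–(c): allowed.
(a)–(d): allowed.
(a)–(e): forbidden (parity, ΔS, ΔL).
(a)–(f): forbidden (ΔS, ΔL, ΔJ).
(b)–(c): forbidden (ΔS).
(b)–(d): forbidden (ΔS, ΔL, ΔJ).
(b)–(e): forbidden (parity, ΔS, ΔJ).
(b)–(f): forbidden (ΔL).
(c)–(d): forbidden (parity, ΔL, ΔJ).
(c)–(e): forbidden (ΔS).
(c)–(f): forbidden (parity, ΔS, ΔL, ΔJ).
(d)–(e): forbidden (ΔS, ΔL).
(d)–(f): forbidden (parity, ΔS, ΔL, ΔJ).
(e)–(f): forbidden (ΔS, ΔJ).
Allowed pairs: 2 of 15.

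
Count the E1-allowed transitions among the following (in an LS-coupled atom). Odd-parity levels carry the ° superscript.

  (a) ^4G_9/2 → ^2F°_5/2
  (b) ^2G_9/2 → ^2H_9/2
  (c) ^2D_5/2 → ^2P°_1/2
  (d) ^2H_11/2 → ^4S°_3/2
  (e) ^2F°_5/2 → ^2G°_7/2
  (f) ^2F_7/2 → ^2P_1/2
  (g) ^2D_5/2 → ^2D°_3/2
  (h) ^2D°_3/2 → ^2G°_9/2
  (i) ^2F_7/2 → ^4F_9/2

1

(a) forbidden (ΔS, ΔJ fail)
(b) forbidden (parity fails)
(c) forbidden (ΔJ fails)
(d) forbidden (ΔS, ΔL, ΔJ fail)
(e) forbidden (parity fails)
(f) forbidden (parity, ΔL, ΔJ fail)
(g) allowed
(h) forbidden (parity, ΔL, ΔJ fail)
(i) forbidden (parity, ΔS fail)
Total allowed: 1 of 9.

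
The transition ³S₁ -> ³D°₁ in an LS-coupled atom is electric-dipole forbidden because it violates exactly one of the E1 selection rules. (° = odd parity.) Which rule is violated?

the ΔL = 0, ±1 rule

Initial level: S=1, L=0, J=1, parity even. Final level: S=1, L=2, J=1, parity odd.
Parity must change: even → odd — passes.
ΔS = 0: S: 1 → 1 — passes.
ΔL = 0, ±1 (not L=0↔0): L: 0 → 2, ΔL = +2 — fails.
ΔJ = 0, ±1 (not J=0↔0): J: 1 → 1, ΔJ = +0 — passes.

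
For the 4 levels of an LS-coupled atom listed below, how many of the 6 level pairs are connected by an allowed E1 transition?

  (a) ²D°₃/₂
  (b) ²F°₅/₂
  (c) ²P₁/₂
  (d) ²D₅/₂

3

(a)–(b): forbidden (parity).
(a)–(c): allowed.
(a)–(d): allowed.
(b)–(c): forbidden (ΔL, ΔJ).
(b)–(d): allowed.
(c)–(d): forbidden (parity, ΔJ).
Allowed pairs: 3 of 6.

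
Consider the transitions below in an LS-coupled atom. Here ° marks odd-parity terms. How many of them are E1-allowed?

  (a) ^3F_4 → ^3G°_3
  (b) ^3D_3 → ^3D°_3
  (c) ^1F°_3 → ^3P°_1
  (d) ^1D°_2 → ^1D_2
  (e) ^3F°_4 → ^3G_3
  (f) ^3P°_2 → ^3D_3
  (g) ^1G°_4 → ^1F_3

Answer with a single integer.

6

(a) allowed
(b) allowed
(c) forbidden (parity, ΔS, ΔL, ΔJ fail)
(d) allowed
(e) allowed
(f) allowed
(g) allowed
Total allowed: 6 of 7.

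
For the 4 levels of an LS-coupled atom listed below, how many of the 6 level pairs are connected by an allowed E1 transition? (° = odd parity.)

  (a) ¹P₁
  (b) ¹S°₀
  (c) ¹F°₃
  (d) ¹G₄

(a)–(b): allowed.
(a)–(c): forbidden (ΔL, ΔJ).
(a)–(d): forbidden (parity, ΔL, ΔJ).
(b)–(c): forbidden (parity, ΔL, ΔJ).
(b)–(d): forbidden (ΔL, ΔJ).
(c)–(d): allowed.
Allowed pairs: 2 of 6.

2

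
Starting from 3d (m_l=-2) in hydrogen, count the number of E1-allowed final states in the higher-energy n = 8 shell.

4

E1 requires Δl = ±1, so l_f ∈ {1, 3}; with 0 ≤ l_f ≤ n_f−1 = 7, the allowed l_f values are {1, 3}.
For l_f = 1: m_f ∈ {m_i−1, m_i, m_i+1} ∩ [−1, 1] = {-1} → 1 state.
For l_f = 3: m_f ∈ {m_i−1, m_i, m_i+1} ∩ [−3, 3] = {-3, -2, -1} → 3 states.
Total: 4.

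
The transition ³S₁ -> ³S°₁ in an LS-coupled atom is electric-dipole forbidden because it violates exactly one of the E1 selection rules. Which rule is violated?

the L=0 ↔ L=0 exclusion

ΔJ = 0, ±1 (not J=0↔0): J: 1 → 1, ΔJ = +0 — satisfied.
ΔS = 0: S: 1 → 1 — satisfied.
Parity must change: even → odd — satisfied.
ΔL = 0, ±1 (not L=0↔0): L: 0 → 0, ΔL = +0 — violated.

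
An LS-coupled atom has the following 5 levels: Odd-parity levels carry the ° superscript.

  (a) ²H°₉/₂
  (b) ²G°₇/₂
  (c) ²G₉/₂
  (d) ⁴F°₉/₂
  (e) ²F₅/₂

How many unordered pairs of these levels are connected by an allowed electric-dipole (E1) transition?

(a)–(b): forbidden (parity).
(a)–(c): allowed.
(a)–(d): forbidden (parity, ΔS, ΔL).
(a)–(e): forbidden (ΔL, ΔJ).
(b)–(c): allowed.
(b)–(d): forbidden (parity, ΔS).
(b)–(e): allowed.
(c)–(d): forbidden (ΔS).
(c)–(e): forbidden (parity, ΔJ).
(d)–(e): forbidden (ΔS, ΔJ).
Allowed pairs: 3 of 10.

3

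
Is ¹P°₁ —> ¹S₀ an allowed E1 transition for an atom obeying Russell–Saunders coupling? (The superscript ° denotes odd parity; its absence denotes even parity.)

Reading off the term symbols: S 0→0, L 1→0, J 1→0, parity odd→even.
Parity must change: odd → even — satisfied.
ΔS = 0: S: 0 → 0 — satisfied.
ΔL = 0, ±1 (not L=0↔0): L: 1 → 0, ΔL = -1 — satisfied.
ΔJ = 0, ±1 (not J=0↔0): J: 1 → 0, ΔJ = -1 — satisfied.
All four E1 rules are satisfied.

allowed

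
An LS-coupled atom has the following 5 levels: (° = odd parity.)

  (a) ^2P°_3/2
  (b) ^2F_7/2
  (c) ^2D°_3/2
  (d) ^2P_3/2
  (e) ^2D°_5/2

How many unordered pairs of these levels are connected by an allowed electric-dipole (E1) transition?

4

(a)–(b): forbidden (ΔL, ΔJ).
(a)–(c): forbidden (parity).
(a)–(d): allowed.
(a)–(e): forbidden (parity).
(b)–(c): forbidden (ΔJ).
(b)–(d): forbidden (parity, ΔL, ΔJ).
(b)–(e): allowed.
(c)–(d): allowed.
(c)–(e): forbidden (parity).
(d)–(e): allowed.
Allowed pairs: 4 of 10.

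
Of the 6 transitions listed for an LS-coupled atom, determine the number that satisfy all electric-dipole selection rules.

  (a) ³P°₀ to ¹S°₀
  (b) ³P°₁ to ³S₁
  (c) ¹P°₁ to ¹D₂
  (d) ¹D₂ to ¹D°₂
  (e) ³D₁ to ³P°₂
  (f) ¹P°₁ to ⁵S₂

4

(a) forbidden (parity, ΔS, ΔJ fail)
(b) allowed
(c) allowed
(d) allowed
(e) allowed
(f) forbidden (ΔS fails)
Total allowed: 4 of 6.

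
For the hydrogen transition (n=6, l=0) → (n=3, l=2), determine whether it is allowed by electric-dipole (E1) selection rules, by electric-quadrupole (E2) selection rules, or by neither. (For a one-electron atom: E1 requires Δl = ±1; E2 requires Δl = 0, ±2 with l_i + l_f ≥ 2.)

E2

Δl = 2 − 0 = +2; l_i + l_f = 2.
E1 (Δl = ±1): not satisfied.
E2 (Δl = 0,±2, l_i+l_f ≥ 2): satisfied.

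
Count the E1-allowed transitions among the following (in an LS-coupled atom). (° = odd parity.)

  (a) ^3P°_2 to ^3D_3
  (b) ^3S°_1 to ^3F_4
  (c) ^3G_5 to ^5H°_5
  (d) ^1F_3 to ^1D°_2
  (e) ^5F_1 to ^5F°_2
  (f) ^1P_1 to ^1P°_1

4

(a) allowed
(b) forbidden (ΔL, ΔJ fail)
(c) forbidden (ΔS fails)
(d) allowed
(e) allowed
(f) allowed
Total allowed: 4 of 6.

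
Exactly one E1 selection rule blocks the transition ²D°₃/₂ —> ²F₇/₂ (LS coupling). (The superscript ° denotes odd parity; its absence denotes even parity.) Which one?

the ΔJ = 0, ±1 rule

Reading off the term symbols: S 1/2→1/2, L 2→3, J 3/2→7/2, parity odd→even.
Parity must change: odd → even — ✓.
ΔS = 0: S: 1/2 → 1/2 — ✓.
ΔL = 0, ±1 (not L=0↔0): L: 2 → 3, ΔL = +1 — ✓.
ΔJ = 0, ±1 (not J=0↔0): J: 3/2 → 7/2, ΔJ = +2 — ✗.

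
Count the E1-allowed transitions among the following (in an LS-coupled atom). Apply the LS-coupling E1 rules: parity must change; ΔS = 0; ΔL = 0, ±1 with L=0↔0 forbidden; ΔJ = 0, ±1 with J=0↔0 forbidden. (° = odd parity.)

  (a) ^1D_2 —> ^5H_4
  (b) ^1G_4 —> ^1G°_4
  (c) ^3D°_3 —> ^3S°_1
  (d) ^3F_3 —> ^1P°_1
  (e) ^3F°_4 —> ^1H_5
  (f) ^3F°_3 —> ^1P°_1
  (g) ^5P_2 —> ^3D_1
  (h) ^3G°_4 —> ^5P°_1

1

(a) forbidden (parity, ΔS, ΔL, ΔJ fail)
(b) allowed
(c) forbidden (parity, ΔL, ΔJ fail)
(d) forbidden (ΔS, ΔL, ΔJ fail)
(e) forbidden (ΔS, ΔL fail)
(f) forbidden (parity, ΔS, ΔL, ΔJ fail)
(g) forbidden (parity, ΔS fail)
(h) forbidden (parity, ΔS, ΔL, ΔJ fail)
Total allowed: 1 of 8.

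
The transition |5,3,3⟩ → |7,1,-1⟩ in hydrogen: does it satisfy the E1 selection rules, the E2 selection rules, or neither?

neither

Δl = 1 − 3 = -2; l_i + l_f = 4.
Δm_l = -4.
E1 (Δl = ±1, |Δm_l| ≤ 1): not satisfied.
E2 (Δl = 0,±2, l_i+l_f ≥ 2, |Δm_l| ≤ 2): not satisfied.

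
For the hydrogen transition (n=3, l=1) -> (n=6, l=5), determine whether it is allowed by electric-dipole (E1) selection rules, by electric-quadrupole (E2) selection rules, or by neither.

neither

Δl = 5 − 1 = +4; l_i + l_f = 6.
E1 (Δl = ±1): not satisfied.
E2 (Δl = 0,±2, l_i+l_f ≥ 2): not satisfied.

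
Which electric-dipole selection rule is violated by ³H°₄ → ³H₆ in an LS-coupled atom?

the ΔJ = 0, ±1 rule

Initial level: S=1, L=5, J=4, parity odd. Final level: S=1, L=5, J=6, parity even.
Parity must change: odd → even — ✓.
ΔS = 0: S: 1 → 1 — ✓.
ΔL = 0, ±1 (not L=0↔0): L: 5 → 5, ΔL = +0 — ✓.
ΔJ = 0, ±1 (not J=0↔0): J: 4 → 6, ΔJ = +2 — ✗.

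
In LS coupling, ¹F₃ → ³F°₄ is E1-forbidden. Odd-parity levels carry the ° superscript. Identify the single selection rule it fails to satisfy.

the ΔS = 0 rule

ΔL = 0, ±1 (not L=0↔0): L: 3 → 3, ΔL = +0 — satisfied.
Parity must change: even → odd — satisfied.
ΔJ = 0, ±1 (not J=0↔0): J: 3 → 4, ΔJ = +1 — satisfied.
ΔS = 0: S: 0 → 1 — violated.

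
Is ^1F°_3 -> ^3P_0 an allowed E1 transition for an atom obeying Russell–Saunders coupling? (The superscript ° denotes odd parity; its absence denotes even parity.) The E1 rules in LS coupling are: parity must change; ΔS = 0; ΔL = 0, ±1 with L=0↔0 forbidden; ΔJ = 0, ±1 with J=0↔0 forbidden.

forbidden

Reading off the term symbols: S 0→1, L 3→1, J 3→0, parity odd→even.
Parity must change: odd → even — ok.
ΔJ = 0, ±1 (not J=0↔0): J: 3 → 0, ΔJ = -3 — fails.
ΔL = 0, ±1 (not L=0↔0): L: 3 → 1, ΔL = -2 — fails.
ΔS = 0: S: 0 → 1 — fails.
Rule(s) violated: ΔS, ΔL, ΔJ.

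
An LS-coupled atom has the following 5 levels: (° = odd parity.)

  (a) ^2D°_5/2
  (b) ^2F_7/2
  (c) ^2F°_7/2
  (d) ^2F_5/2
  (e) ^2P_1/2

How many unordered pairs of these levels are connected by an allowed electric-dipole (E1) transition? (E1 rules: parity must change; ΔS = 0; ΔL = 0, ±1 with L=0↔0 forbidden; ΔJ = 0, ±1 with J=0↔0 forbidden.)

4

(a)–(b): allowed.
(a)–(c): forbidden (parity).
(a)–(d): allowed.
(a)–(e): forbidden (ΔJ).
(b)–(c): allowed.
(b)–(d): forbidden (parity).
(b)–(e): forbidden (parity, ΔL, ΔJ).
(c)–(d): allowed.
(c)–(e): forbidden (ΔL, ΔJ).
(d)–(e): forbidden (parity, ΔL, ΔJ).
Allowed pairs: 4 of 10.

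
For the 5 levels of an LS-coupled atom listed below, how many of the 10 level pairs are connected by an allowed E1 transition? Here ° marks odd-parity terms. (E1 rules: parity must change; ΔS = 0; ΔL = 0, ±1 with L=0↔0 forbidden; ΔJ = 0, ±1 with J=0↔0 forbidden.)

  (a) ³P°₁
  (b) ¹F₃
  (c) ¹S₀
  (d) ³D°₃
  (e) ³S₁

1

(a)–(b): forbidden (ΔS, ΔL, ΔJ).
(a)–(c): forbidden (ΔS).
(a)–(d): forbidden (parity, ΔJ).
(a)–(e): allowed.
(b)–(c): forbidden (parity, ΔL, ΔJ).
(b)–(d): forbidden (ΔS).
(b)–(e): forbidden (parity, ΔS, ΔL, ΔJ).
(c)–(d): forbidden (ΔS, ΔL, ΔJ).
(c)–(e): forbidden (parity, ΔS, ΔL).
(d)–(e): forbidden (ΔL, ΔJ).
Allowed pairs: 1 of 10.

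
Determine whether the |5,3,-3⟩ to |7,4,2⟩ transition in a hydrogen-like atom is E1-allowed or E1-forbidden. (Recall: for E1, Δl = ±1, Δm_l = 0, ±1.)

Initial l = 3, final l = 4, so Δl = +1. E1 requires Δl = ±1: ok.
m_l: -3 → 2 (Δm_l = +5). |Δm_l| ≤ 1 fails.
The transition is electric-dipole forbidden.

forbidden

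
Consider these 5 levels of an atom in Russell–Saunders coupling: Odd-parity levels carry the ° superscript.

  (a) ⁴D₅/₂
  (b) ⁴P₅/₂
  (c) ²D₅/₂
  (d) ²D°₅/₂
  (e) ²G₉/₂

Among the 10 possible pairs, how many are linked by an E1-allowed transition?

1

(a)–(b): forbidden (parity).
(a)–(c): forbidden (parity, ΔS).
(a)–(d): forbidden (ΔS).
(a)–(e): forbidden (parity, ΔS, ΔL, ΔJ).
(b)–(c): forbidden (parity, ΔS).
(b)–(d): forbidden (ΔS).
(b)–(e): forbidden (parity, ΔS, ΔL, ΔJ).
(c)–(d): allowed.
(c)–(e): forbidden (parity, ΔL, ΔJ).
(d)–(e): forbidden (ΔL, ΔJ).
Allowed pairs: 1 of 10.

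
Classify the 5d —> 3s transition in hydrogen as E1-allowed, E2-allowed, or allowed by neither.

Δl = 0 − 2 = -2; l_i + l_f = 2.
E1 (Δl = ±1): not satisfied.
E2 (Δl = 0,±2, l_i+l_f ≥ 2): satisfied.

E2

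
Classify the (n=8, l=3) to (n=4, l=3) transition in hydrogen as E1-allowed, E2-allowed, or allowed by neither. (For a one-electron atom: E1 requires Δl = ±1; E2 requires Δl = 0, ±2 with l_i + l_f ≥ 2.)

Δl = 3 − 3 = +0; l_i + l_f = 6.
E1 (Δl = ±1): not satisfied.
E2 (Δl = 0,±2, l_i+l_f ≥ 2): satisfied.

E2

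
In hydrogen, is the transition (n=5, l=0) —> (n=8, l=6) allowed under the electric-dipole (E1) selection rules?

forbidden

Initial l = 0, final l = 6, so Δl = +6. E1 requires Δl = ±1: fails.
The transition is electric-dipole forbidden.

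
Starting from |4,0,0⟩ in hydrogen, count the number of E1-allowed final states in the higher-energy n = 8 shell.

E1 requires Δl = ±1, so l_f ∈ {-1, 1}; with 0 ≤ l_f ≤ n_f−1 = 7, the allowed l_f values are {1}.
For l_f = 1: m_f ∈ {m_i−1, m_i, m_i+1} ∩ [−1, 1] = {-1, 0, 1} → 3 states.
Total: 3.

3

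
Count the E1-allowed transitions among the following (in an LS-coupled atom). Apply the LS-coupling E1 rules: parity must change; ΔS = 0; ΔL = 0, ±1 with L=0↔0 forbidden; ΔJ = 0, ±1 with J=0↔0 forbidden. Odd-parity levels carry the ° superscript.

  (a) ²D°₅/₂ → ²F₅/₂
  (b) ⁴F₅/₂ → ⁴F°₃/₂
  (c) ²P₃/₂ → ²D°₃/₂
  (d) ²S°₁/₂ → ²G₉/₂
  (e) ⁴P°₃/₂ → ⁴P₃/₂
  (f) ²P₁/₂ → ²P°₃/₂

5

(a) allowed
(b) allowed
(c) allowed
(d) forbidden (ΔL, ΔJ fail)
(e) allowed
(f) allowed
Total allowed: 5 of 6.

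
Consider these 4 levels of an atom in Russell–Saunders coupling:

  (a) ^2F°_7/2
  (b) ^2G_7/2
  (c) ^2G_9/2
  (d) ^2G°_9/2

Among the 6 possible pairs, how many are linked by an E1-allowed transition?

4

(a)–(b): allowed.
(a)–(c): allowed.
(a)–(d): forbidden (parity).
(b)–(c): forbidden (parity).
(b)–(d): allowed.
(c)–(d): allowed.
Allowed pairs: 4 of 6.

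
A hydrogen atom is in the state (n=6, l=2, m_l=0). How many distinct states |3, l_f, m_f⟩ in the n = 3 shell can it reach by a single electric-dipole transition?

E1 requires Δl = ±1, so l_f ∈ {1, 3}; with 0 ≤ l_f ≤ n_f−1 = 2, the allowed l_f values are {1}.
For l_f = 1: m_f ∈ {m_i−1, m_i, m_i+1} ∩ [−1, 1] = {-1, 0, 1} → 3 states.
Total: 3.

3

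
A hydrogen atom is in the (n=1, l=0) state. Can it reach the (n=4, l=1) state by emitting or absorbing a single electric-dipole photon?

Initial l = 0, final l = 1, so Δl = +1. E1 requires Δl = ±1: ok.
All E1 selection rules are satisfied.

allowed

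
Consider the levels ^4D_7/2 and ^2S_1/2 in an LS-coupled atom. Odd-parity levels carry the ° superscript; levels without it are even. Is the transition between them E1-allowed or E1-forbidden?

forbidden

Reading off the term symbols: S 3/2→1/2, L 2→0, J 7/2→1/2, parity even→even.
ΔS = 0: S: 3/2 → 1/2 — fails.
ΔL = 0, ±1 (not L=0↔0): L: 2 → 0, ΔL = -2 — fails.
ΔJ = 0, ±1 (not J=0↔0): J: 7/2 → 1/2, ΔJ = -3 — fails.
Parity must change: even → even — fails.
Rule(s) violated: parity, ΔS, ΔL, ΔJ.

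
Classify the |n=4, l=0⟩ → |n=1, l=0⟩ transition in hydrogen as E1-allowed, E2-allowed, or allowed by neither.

Δl = 0 − 0 = +0; l_i + l_f = 0.
E1 (Δl = ±1): not satisfied.
E2 (Δl = 0,±2, l_i+l_f ≥ 2): not satisfied.

neither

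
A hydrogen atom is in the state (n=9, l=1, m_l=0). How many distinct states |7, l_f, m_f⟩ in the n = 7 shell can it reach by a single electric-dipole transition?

E1 requires Δl = ±1, so l_f ∈ {0, 2}; with 0 ≤ l_f ≤ n_f−1 = 6, the allowed l_f values are {0, 2}.
For l_f = 0: m_f ∈ {m_i−1, m_i, m_i+1} ∩ [−0, 0] = {0} → 1 state.
For l_f = 2: m_f ∈ {m_i−1, m_i, m_i+1} ∩ [−2, 2] = {-1, 0, 1} → 3 states.
Total: 4.

4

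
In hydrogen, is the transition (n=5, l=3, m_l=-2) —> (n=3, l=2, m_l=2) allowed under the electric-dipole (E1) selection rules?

Δl = 2 − 3 = -1; the E1 rule Δl = ±1 is ok.
m_l: -2 → 2 (Δm_l = +4). |Δm_l| ≤ 1 fails.
The transition is electric-dipole forbidden.

forbidden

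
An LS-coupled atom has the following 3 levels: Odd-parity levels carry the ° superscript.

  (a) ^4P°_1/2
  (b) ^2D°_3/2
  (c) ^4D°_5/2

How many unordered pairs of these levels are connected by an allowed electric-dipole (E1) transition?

0

(a)–(b): forbidden (parity, ΔS).
(a)–(c): forbidden (parity, ΔJ).
(b)–(c): forbidden (parity, ΔS).
Allowed pairs: 0 of 3.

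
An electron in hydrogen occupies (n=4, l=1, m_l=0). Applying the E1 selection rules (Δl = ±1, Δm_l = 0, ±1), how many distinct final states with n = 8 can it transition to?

4

E1 requires Δl = ±1, so l_f ∈ {0, 2}; with 0 ≤ l_f ≤ n_f−1 = 7, the allowed l_f values are {0, 2}.
For l_f = 0: m_f ∈ {m_i−1, m_i, m_i+1} ∩ [−0, 0] = {0} → 1 state.
For l_f = 2: m_f ∈ {m_i−1, m_i, m_i+1} ∩ [−2, 2] = {-1, 0, 1} → 3 states.
Total: 4.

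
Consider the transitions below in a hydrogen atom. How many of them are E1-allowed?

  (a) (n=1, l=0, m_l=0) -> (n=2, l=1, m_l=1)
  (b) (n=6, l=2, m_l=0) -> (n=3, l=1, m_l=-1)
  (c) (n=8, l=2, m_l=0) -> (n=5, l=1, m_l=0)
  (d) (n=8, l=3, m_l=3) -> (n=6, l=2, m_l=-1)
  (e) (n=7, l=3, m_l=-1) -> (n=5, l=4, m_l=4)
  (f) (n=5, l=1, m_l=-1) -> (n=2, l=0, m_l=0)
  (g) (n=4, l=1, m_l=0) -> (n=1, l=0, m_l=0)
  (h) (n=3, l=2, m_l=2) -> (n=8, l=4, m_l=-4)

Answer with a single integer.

5

(a) allowed
(b) allowed
(c) allowed
(d) forbidden — Δm_l = -4 (E1 requires Δm_l = 0, ±1)
(e) forbidden — Δm_l = +5 (E1 requires Δm_l = 0, ±1)
(f) allowed
(g) allowed
(h) forbidden — Δl = +2 (E1 requires Δl = ±1); Δm_l = -6 (E1 requires Δm_l = 0, ±1)
Total allowed: 5 of 8.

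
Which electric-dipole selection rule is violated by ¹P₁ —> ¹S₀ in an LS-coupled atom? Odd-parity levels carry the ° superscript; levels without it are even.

Initial level: S=0, L=1, J=1, parity even. Final level: S=0, L=0, J=0, parity even.
ΔJ = 0, ±1 (not J=0↔0): J: 1 → 0, ΔJ = -1 — ok.
Parity must change: even → even — fails.
ΔS = 0: S: 0 → 0 — ok.
ΔL = 0, ±1 (not L=0↔0): L: 1 → 0, ΔL = -1 — ok.

parity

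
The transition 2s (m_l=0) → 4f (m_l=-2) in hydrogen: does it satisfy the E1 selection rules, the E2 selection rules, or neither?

neither

Δl = 3 − 0 = +3; l_i + l_f = 3.
Δm_l = -2.
E1 (Δl = ±1, |Δm_l| ≤ 1): not satisfied.
E2 (Δl = 0,±2, l_i+l_f ≥ 2, |Δm_l| ≤ 2): not satisfied.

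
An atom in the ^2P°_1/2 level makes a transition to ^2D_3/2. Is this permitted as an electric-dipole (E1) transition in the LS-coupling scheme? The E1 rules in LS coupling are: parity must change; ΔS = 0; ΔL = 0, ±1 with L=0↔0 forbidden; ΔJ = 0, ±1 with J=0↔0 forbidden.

allowed

Parity must change: odd → even — ok.
ΔS = 0: S: 1/2 → 1/2 — ok.
ΔL = 0, ±1 (not L=0↔0): L: 1 → 2, ΔL = +1 — ok.
ΔJ = 0, ±1 (not J=0↔0): J: 1/2 → 3/2, ΔJ = +1 — ok.
All four E1 rules are satisfied.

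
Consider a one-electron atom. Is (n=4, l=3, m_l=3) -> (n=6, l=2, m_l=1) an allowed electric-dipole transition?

forbidden

l: 3 → 2 (Δl = -1). Δl = ±1 satisfied.
m_l: 3 → 1 (Δm_l = -2). |Δm_l| ≤ 1 violated.
The transition is electric-dipole forbidden.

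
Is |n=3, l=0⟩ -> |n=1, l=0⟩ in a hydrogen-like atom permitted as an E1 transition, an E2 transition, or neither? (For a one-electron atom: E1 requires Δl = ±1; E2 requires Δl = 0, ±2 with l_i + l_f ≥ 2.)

neither

Δl = 0 − 0 = +0; l_i + l_f = 0.
E1 (Δl = ±1): not satisfied.
E2 (Δl = 0,±2, l_i+l_f ≥ 2): not satisfied.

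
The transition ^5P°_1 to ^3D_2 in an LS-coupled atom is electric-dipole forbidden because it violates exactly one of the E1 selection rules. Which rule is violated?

Initial level: S=2, L=1, J=1, parity odd. Final level: S=1, L=2, J=2, parity even.
Parity must change: odd → even — ✓.
ΔS = 0: S: 2 → 1 — ✗.
ΔL = 0, ±1 (not L=0↔0): L: 1 → 2, ΔL = +1 — ✓.
ΔJ = 0, ±1 (not J=0↔0): J: 1 → 2, ΔJ = +1 — ✓.

the ΔS = 0 rule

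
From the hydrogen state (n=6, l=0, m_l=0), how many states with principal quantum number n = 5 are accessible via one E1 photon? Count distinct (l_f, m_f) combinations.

3

E1 requires Δl = ±1, so l_f ∈ {-1, 1}; with 0 ≤ l_f ≤ n_f−1 = 4, the allowed l_f values are {1}.
For l_f = 1: m_f ∈ {m_i−1, m_i, m_i+1} ∩ [−1, 1] = {-1, 0, 1} → 3 states.
Total: 3.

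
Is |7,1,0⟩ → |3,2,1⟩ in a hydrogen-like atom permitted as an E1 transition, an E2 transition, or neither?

Δl = 2 − 1 = +1; l_i + l_f = 3.
Δm_l = +1.
E1 (Δl = ±1, |Δm_l| ≤ 1): satisfied.
E2 (Δl = 0,±2, l_i+l_f ≥ 2, |Δm_l| ≤ 2): not satisfied.

E1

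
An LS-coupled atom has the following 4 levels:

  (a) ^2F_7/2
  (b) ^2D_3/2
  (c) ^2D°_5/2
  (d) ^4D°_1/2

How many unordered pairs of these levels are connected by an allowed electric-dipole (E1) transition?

2

(a)–(b): forbidden (parity, ΔJ).
(a)–(c): allowed.
(a)–(d): forbidden (ΔS, ΔJ).
(b)–(c): allowed.
(b)–(d): forbidden (ΔS).
(c)–(d): forbidden (parity, ΔS, ΔJ).
Allowed pairs: 2 of 6.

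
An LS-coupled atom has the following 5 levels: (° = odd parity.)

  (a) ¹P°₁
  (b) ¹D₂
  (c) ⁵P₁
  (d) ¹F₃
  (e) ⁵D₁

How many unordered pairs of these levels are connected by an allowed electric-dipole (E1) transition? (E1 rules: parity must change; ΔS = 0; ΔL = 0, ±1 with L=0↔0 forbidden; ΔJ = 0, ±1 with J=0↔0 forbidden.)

(a)–(b): allowed.
(a)–(c): forbidden (ΔS).
(a)–(d): forbidden (ΔL, ΔJ).
(a)–(e): forbidden (ΔS).
(b)–(c): forbidden (parity, ΔS).
(b)–(d): forbidden (parity).
(b)–(e): forbidden (parity, ΔS).
(c)–(d): forbidden (parity, ΔS, ΔL, ΔJ).
(c)–(e): forbidden (parity).
(d)–(e): forbidden (parity, ΔS, ΔJ).
Allowed pairs: 1 of 10.

1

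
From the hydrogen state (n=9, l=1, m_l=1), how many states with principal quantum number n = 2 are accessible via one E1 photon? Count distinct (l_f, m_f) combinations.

E1 requires Δl = ±1, so l_f ∈ {0, 2}; with 0 ≤ l_f ≤ n_f−1 = 1, the allowed l_f values are {0}.
For l_f = 0: m_f ∈ {m_i−1, m_i, m_i+1} ∩ [−0, 0] = {0} → 1 state.
Total: 1.

1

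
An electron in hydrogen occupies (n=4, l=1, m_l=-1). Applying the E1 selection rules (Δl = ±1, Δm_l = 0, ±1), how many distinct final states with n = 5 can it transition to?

4

E1 requires Δl = ±1, so l_f ∈ {0, 2}; with 0 ≤ l_f ≤ n_f−1 = 4, the allowed l_f values are {0, 2}.
For l_f = 0: m_f ∈ {m_i−1, m_i, m_i+1} ∩ [−0, 0] = {0} → 1 state.
For l_f = 2: m_f ∈ {m_i−1, m_i, m_i+1} ∩ [−2, 2] = {-2, -1, 0} → 3 states.
Total: 4.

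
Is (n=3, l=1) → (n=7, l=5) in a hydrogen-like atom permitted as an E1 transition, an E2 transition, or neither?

Δl = 5 − 1 = +4; l_i + l_f = 6.
E1 (Δl = ±1): not satisfied.
E2 (Δl = 0,±2, l_i+l_f ≥ 2): not satisfied.

neither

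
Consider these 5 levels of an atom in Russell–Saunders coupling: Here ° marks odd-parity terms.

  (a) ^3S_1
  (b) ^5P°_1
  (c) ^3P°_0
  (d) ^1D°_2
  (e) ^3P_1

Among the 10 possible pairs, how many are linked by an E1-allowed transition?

(a)–(b): forbidden (ΔS).
(a)–(c): allowed.
(a)–(d): forbidden (ΔS, ΔL).
(a)–(e): forbidden (parity).
(b)–(c): forbidden (parity, ΔS).
(b)–(d): forbidden (parity, ΔS).
(b)–(e): forbidden (ΔS).
(c)–(d): forbidden (parity, ΔS, ΔJ).
(c)–(e): allowed.
(d)–(e): forbidden (ΔS).
Allowed pairs: 2 of 10.

2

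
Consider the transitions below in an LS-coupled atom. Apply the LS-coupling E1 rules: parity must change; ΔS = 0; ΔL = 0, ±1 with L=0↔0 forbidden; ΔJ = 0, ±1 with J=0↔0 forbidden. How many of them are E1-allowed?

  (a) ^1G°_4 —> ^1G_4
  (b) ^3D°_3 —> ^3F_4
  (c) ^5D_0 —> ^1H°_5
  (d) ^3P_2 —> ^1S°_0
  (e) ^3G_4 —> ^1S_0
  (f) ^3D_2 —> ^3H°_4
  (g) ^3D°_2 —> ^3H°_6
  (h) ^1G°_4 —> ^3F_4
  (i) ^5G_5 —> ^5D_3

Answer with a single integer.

(a) allowed
(b) allowed
(c) forbidden (ΔS, ΔL, ΔJ fail)
(d) forbidden (ΔS, ΔJ fail)
(e) forbidden (parity, ΔS, ΔL, ΔJ fail)
(f) forbidden (ΔL, ΔJ fail)
(g) forbidden (parity, ΔL, ΔJ fail)
(h) forbidden (ΔS fails)
(i) forbidden (parity, ΔL, ΔJ fail)
Total allowed: 2 of 9.

2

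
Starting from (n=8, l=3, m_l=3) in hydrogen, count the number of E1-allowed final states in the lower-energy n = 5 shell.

4

E1 requires Δl = ±1, so l_f ∈ {2, 4}; with 0 ≤ l_f ≤ n_f−1 = 4, the allowed l_f values are {2, 4}.
For l_f = 2: m_f ∈ {m_i−1, m_i, m_i+1} ∩ [−2, 2] = {2} → 1 state.
For l_f = 4: m_f ∈ {m_i−1, m_i, m_i+1} ∩ [−4, 4] = {2, 3, 4} → 3 states.
Total: 4.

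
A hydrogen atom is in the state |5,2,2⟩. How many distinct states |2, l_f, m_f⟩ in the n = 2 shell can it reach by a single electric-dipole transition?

1

E1 requires Δl = ±1, so l_f ∈ {1, 3}; with 0 ≤ l_f ≤ n_f−1 = 1, the allowed l_f values are {1}.
For l_f = 1: m_f ∈ {m_i−1, m_i, m_i+1} ∩ [−1, 1] = {1} → 1 state.
Total: 1.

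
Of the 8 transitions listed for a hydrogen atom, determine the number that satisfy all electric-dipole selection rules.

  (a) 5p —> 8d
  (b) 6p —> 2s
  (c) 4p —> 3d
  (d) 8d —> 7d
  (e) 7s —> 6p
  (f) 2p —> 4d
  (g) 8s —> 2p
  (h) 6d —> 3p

(a) allowed
(b) allowed
(c) allowed
(d) forbidden — Δl = +0 (E1 requires Δl = ±1)
(e) allowed
(f) allowed
(g) allowed
(h) allowed
Total allowed: 7 of 8.

7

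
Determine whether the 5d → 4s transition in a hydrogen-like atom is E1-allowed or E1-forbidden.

Initial l = 2, final l = 0, so Δl = -2. E1 requires Δl = ±1: fails.
The transition is electric-dipole forbidden.

forbidden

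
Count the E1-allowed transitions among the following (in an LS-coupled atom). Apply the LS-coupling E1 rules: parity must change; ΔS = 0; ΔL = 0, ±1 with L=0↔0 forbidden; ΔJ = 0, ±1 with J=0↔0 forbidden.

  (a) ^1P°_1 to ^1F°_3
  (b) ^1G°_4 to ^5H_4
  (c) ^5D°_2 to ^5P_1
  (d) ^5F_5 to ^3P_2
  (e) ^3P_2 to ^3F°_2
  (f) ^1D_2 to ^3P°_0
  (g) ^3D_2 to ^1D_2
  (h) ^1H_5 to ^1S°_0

(a) forbidden (parity, ΔL, ΔJ fail)
(b) forbidden (ΔS fails)
(c) allowed
(d) forbidden (parity, ΔS, ΔL, ΔJ fail)
(e) forbidden (ΔL fails)
(f) forbidden (ΔS, ΔJ fail)
(g) forbidden (parity, ΔS fail)
(h) forbidden (ΔL, ΔJ fail)
Total allowed: 1 of 8.

1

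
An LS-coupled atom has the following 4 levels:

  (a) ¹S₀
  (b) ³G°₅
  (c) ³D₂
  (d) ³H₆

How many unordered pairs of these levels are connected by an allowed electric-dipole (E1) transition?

1

(a)–(b): forbidden (ΔS, ΔL, ΔJ).
(a)–(c): forbidden (parity, ΔS, ΔL, ΔJ).
(a)–(d): forbidden (parity, ΔS, ΔL, ΔJ).
(b)–(c): forbidden (ΔL, ΔJ).
(b)–(d): allowed.
(c)–(d): forbidden (parity, ΔL, ΔJ).
Allowed pairs: 1 of 6.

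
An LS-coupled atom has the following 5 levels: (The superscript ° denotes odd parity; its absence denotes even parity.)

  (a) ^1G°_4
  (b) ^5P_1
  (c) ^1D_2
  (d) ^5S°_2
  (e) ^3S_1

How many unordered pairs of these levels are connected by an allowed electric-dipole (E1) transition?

1

(a)–(b): forbidden (ΔS, ΔL, ΔJ).
(a)–(c): forbidden (ΔL, ΔJ).
(a)–(d): forbidden (parity, ΔS, ΔL, ΔJ).
(a)–(e): forbidden (ΔS, ΔL, ΔJ).
(b)–(c): forbidden (parity, ΔS).
(b)–(d): allowed.
(b)–(e): forbidden (parity, ΔS).
(c)–(d): forbidden (ΔS, ΔL).
(c)–(e): forbidden (parity, ΔS, ΔL).
(d)–(e): forbidden (ΔS, ΔL).
Allowed pairs: 1 of 10.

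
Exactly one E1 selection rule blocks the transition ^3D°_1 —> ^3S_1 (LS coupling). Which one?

the ΔL = 0, ±1 rule

Initial level: S=1, L=2, J=1, parity odd. Final level: S=1, L=0, J=1, parity even.
ΔL = 0, ±1 (not L=0↔0): L: 2 → 0, ΔL = -2 — ✗.
Parity must change: odd → even — ✓.
ΔS = 0: S: 1 → 1 — ✓.
ΔJ = 0, ±1 (not J=0↔0): J: 1 → 1, ΔJ = +0 — ✓.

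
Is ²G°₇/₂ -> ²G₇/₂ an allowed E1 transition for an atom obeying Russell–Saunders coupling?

Parity must change: odd → even — passes.
ΔS = 0: S: 1/2 → 1/2 — passes.
ΔL = 0, ±1 (not L=0↔0): L: 4 → 4, ΔL = +0 — passes.
ΔJ = 0, ±1 (not J=0↔0): J: 7/2 → 7/2, ΔJ = +0 — passes.
All four E1 rules are satisfied.

allowed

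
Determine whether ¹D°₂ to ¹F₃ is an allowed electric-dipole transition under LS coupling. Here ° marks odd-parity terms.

allowed

Initial level: S=0, L=2, J=2, parity odd. Final level: S=0, L=3, J=3, parity even.
ΔS = 0: S: 0 → 0 — ✓.
Parity must change: odd → even — ✓.
ΔJ = 0, ±1 (not J=0↔0): J: 2 → 3, ΔJ = +1 — ✓.
ΔL = 0, ±1 (not L=0↔0): L: 2 → 3, ΔL = +1 — ✓.
All four E1 rules are satisfied.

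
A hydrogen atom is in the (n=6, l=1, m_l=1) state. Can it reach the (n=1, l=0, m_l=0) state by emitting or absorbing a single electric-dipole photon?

allowed

l: 1 → 0 (Δl = -1). Δl = ±1 satisfied.
Δm_l = 0 − (1) = -1. E1 requires Δm_l = 0, ±1: satisfied.
All E1 selection rules are satisfied.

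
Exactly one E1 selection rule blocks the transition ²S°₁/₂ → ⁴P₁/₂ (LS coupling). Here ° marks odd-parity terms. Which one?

the ΔS = 0 rule

Reading off the term symbols: S 1/2→3/2, L 0→1, J 1/2→1/2, parity odd→even.
Parity must change: odd → even — passes.
ΔS = 0: S: 1/2 → 3/2 — fails.
ΔL = 0, ±1 (not L=0↔0): L: 0 → 1, ΔL = +1 — passes.
ΔJ = 0, ±1 (not J=0↔0): J: 1/2 → 1/2, ΔJ = +0 — passes.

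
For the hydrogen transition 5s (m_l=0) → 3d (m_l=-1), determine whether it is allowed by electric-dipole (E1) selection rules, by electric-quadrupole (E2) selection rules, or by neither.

E2

Δl = 2 − 0 = +2; l_i + l_f = 2.
Δm_l = -1.
E1 (Δl = ±1, |Δm_l| ≤ 1): not satisfied.
E2 (Δl = 0,±2, l_i+l_f ≥ 2, |Δm_l| ≤ 2): satisfied.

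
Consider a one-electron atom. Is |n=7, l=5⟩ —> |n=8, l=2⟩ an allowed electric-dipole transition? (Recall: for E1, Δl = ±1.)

l: 5 → 2 (Δl = -3). Δl = ±1 fails.
The transition is electric-dipole forbidden.

forbidden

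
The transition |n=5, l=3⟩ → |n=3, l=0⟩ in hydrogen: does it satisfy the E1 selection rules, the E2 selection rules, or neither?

Δl = 0 − 3 = -3; l_i + l_f = 3.
E1 (Δl = ±1): not satisfied.
E2 (Δl = 0,±2, l_i+l_f ≥ 2): not satisfied.

neither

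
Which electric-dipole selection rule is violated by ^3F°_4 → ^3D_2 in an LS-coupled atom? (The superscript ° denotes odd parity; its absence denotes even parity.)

Initial level: S=1, L=3, J=4, parity odd. Final level: S=1, L=2, J=2, parity even.
Parity must change: odd → even — ok.
ΔS = 0: S: 1 → 1 — ok.
ΔL = 0, ±1 (not L=0↔0): L: 3 → 2, ΔL = -1 — ok.
ΔJ = 0, ±1 (not J=0↔0): J: 4 → 2, ΔJ = -2 — fails.

the ΔJ = 0, ±1 rule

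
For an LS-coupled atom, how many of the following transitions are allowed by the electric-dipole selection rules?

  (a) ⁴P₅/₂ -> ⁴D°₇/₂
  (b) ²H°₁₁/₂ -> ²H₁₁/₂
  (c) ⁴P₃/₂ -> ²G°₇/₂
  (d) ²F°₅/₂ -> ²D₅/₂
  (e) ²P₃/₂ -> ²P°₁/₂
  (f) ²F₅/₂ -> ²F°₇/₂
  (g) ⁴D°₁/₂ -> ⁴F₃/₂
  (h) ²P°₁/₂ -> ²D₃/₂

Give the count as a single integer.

7

(a) allowed
(b) allowed
(c) forbidden (ΔS, ΔL, ΔJ fail)
(d) allowed
(e) allowed
(f) allowed
(g) allowed
(h) allowed
Total allowed: 7 of 8.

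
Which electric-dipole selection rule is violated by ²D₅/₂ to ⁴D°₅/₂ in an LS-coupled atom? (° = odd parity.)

the ΔS = 0 rule

Parity must change: even → odd — ✓.
ΔS = 0: S: 1/2 → 3/2 — ✗.
ΔL = 0, ±1 (not L=0↔0): L: 2 → 2, ΔL = +0 — ✓.
ΔJ = 0, ±1 (not J=0↔0): J: 5/2 → 5/2, ΔJ = +0 — ✓.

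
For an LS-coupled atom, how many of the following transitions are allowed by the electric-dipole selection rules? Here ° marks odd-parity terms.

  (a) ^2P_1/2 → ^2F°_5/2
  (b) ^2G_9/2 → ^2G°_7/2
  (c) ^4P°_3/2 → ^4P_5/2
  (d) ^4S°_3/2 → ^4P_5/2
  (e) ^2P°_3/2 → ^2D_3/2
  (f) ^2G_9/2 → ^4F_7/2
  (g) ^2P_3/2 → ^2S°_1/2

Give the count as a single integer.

(a) forbidden (ΔL, ΔJ fail)
(b) allowed
(c) allowed
(d) allowed
(e) allowed
(f) forbidden (parity, ΔS fail)
(g) allowed
Total allowed: 5 of 7.

5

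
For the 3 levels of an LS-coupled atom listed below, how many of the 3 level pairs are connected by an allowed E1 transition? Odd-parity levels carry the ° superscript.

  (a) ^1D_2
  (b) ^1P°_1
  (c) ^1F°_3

2

(a)–(b): allowed.
(a)–(c): allowed.
(b)–(c): forbidden (parity, ΔL, ΔJ).
Allowed pairs: 2 of 3.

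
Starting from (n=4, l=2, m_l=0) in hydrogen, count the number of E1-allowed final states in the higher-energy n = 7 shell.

E1 requires Δl = ±1, so l_f ∈ {1, 3}; with 0 ≤ l_f ≤ n_f−1 = 6, the allowed l_f values are {1, 3}.
For l_f = 1: m_f ∈ {m_i−1, m_i, m_i+1} ∩ [−1, 1] = {-1, 0, 1} → 3 states.
For l_f = 3: m_f ∈ {m_i−1, m_i, m_i+1} ∩ [−3, 3] = {-1, 0, 1} → 3 states.
Total: 6.

6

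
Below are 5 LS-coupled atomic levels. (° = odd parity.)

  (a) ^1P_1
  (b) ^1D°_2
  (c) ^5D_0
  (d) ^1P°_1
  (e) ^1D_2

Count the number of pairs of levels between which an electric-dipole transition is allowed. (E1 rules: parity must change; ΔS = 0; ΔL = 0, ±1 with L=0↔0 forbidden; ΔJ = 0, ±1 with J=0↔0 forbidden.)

(a)–(b): allowed.
(a)–(c): forbidden (parity, ΔS).
(a)–(d): allowed.
(a)–(e): forbidden (parity).
(b)–(c): forbidden (ΔS, ΔJ).
(b)–(d): forbidden (parity).
(b)–(e): allowed.
(c)–(d): forbidden (ΔS).
(c)–(e): forbidden (parity, ΔS, ΔJ).
(d)–(e): allowed.
Allowed pairs: 4 of 10.

4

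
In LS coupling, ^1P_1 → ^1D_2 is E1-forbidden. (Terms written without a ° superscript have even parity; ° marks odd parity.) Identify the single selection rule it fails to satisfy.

Parity must change: even → even — violated.
ΔS = 0: S: 0 → 0 — satisfied.
ΔL = 0, ±1 (not L=0↔0): L: 1 → 2, ΔL = +1 — satisfied.
ΔJ = 0, ±1 (not J=0↔0): J: 1 → 2, ΔJ = +1 — satisfied.

parity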